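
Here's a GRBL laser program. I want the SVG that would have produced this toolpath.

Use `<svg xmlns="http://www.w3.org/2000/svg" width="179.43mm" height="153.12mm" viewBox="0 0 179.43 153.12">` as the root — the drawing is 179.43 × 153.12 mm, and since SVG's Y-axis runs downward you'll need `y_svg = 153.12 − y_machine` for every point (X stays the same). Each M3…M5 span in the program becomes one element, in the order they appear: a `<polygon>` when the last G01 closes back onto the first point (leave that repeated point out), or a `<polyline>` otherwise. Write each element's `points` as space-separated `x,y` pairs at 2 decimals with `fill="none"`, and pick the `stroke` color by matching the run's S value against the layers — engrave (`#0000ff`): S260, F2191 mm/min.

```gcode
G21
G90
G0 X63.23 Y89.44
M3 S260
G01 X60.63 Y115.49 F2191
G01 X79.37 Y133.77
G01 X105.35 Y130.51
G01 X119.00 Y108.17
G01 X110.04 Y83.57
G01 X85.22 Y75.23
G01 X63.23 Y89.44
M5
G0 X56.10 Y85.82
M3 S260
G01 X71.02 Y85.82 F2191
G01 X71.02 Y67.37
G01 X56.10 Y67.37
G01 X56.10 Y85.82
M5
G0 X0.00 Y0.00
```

Machine Y-up, SVG Y-down with viewBox height 153.12, so y_svg = 153.12 − y_machine; X carries over. Every run uses S260, so all elements get stroke `#0000ff` (engrave).

Run 1: The run returns to its start, so emit a `<polygon>` with points (Y-flipped): 63.23,63.68 60.63,37.63 79.37,19.35 105.35,22.61 119.00,44.95 110.04,69.55 85.22,77.89.

Run 2: The run returns to its start, so emit a `<polygon>` with points (Y-flipped): 56.10,67.30 71.02,67.30 71.02,85.75 56.10,85.75.

<svg xmlns="http://www.w3.org/2000/svg" width="179.43mm" height="153.12mm" viewBox="0 0 179.43 153.12">
  <polygon points="63.23,63.68 60.63,37.63 79.37,19.35 105.35,22.61 119.00,44.95 110.04,69.55 85.22,77.89" fill="none" stroke="#0000ff"/>
  <polygon points="56.10,67.30 71.02,67.30 71.02,85.75 56.10,85.75" fill="none" stroke="#0000ff"/>
</svg>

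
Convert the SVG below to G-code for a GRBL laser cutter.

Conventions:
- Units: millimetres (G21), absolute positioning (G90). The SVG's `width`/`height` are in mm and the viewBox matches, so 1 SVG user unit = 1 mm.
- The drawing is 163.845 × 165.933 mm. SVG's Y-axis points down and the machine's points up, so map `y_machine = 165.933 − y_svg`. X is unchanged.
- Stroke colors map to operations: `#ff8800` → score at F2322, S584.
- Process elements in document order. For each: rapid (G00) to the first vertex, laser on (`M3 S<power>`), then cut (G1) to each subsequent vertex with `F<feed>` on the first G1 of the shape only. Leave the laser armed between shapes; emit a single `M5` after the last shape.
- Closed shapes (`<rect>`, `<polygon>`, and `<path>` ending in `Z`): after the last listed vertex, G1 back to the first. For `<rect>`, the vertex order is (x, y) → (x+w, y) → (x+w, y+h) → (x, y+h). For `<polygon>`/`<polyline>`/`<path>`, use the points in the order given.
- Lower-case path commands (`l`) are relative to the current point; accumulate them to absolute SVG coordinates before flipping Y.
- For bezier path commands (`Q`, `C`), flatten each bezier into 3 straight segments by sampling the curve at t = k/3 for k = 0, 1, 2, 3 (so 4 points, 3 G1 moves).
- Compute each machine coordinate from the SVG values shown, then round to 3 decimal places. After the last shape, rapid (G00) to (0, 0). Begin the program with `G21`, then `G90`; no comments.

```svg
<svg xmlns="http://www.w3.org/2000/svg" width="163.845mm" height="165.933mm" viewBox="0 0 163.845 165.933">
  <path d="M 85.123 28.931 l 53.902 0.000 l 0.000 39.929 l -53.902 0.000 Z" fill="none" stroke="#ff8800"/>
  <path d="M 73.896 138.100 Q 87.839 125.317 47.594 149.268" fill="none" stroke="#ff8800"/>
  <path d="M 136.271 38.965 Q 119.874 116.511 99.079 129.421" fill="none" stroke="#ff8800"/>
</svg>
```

G21
G90
G00 X85.123 Y137.002
M3 S584
G1 X139.025 Y137.002 F2322
G1 X139.025 Y97.073
G1 X85.123 Y97.073
G1 X85.123 Y137.002
G00 X73.896 Y27.833
M3 S584
G1 X77.170 Y32.273 F2322
G1 X68.403 Y28.551
G1 X47.594 Y16.665
G00 X136.271 Y126.968
M3 S584
G1 X124.851 Y82.452 F2322
G1 X112.454 Y52.300
G1 X99.079 Y36.512
M5
G00 X0.000 Y0.000

1 u = 1 mm; y_m = 165.933 − y.

[1] `<path>` rectangle, #ff8800→score S584 F2322: (85.123,137.002) → (139.025,137.002) → (139.025,97.073) → (85.123,97.073) → (85.123,137.002) (closed)

[2] `<path>` quadratic bezier, #ff8800→score S584 F2322: (73.896,27.833) → (77.170,32.273) → (68.403,28.551) → (47.594,16.665)

[3] `<path>` quadratic bezier, #ff8800→score S584 F2322: (136.271,126.968) → (124.851,82.452) → (112.454,52.300) → (99.079,36.512)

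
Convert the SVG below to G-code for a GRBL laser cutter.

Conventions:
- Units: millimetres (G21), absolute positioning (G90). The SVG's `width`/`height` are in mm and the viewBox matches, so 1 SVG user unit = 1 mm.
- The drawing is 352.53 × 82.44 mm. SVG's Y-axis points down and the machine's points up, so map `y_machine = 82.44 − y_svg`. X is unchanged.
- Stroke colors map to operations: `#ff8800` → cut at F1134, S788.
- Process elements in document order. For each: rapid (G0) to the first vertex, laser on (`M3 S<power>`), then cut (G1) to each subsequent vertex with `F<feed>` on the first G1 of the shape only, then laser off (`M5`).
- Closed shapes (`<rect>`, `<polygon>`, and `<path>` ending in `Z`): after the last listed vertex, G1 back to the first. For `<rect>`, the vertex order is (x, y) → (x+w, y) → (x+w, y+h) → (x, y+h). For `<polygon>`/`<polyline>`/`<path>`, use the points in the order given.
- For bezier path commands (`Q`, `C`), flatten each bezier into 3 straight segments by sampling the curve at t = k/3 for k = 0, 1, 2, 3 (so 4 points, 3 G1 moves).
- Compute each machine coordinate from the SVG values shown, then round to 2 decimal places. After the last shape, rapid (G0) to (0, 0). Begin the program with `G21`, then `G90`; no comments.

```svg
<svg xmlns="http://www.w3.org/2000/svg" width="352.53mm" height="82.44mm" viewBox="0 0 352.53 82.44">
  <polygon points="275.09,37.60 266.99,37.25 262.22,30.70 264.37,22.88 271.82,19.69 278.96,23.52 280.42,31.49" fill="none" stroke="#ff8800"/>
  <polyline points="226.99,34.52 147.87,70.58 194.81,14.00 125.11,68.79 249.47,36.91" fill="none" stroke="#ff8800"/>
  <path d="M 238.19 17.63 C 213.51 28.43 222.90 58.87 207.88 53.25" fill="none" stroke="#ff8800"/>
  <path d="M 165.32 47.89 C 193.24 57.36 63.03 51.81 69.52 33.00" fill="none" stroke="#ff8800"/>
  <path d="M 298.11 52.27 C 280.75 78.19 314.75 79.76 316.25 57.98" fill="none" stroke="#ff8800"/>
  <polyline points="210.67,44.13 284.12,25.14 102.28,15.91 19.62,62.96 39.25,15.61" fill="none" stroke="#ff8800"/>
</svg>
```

G21
G90
G0 X275.09 Y44.84
M3 S788
G1 X266.99 Y45.19 F1134
G1 X262.22 Y51.74
G1 X264.37 Y59.56
G1 X271.82 Y62.75
G1 X278.96 Y58.92
G1 X280.42 Y50.95
G1 X275.09 Y44.84
M5
G0 X226.99 Y47.92
M3 S788
G1 X147.87 Y11.86 F1134
G1 X194.81 Y68.44
G1 X125.11 Y13.65
G1 X249.47 Y45.53
M5
G0 X238.19 Y64.81
M3 S788
G1 X222.70 Y49.53 F1134
G1 X216.93 Y33.53
G1 X207.88 Y29.19
M5
G0 X165.32 Y34.55
M3 S788
G1 X151.45 Y30.02 F1134
G1 X97.68 Y35.12
G1 X69.52 Y49.44
M5
G0 X298.11 Y30.17
M3 S788
G1 X294.76 Y12.33 F1134
G1 X307.02 Y10.50
G1 X316.25 Y24.46
M5
G0 X210.67 Y38.31
M3 S788
G1 X284.12 Y57.30 F1134
G1 X102.28 Y66.53
G1 X19.62 Y19.48
G1 X39.25 Y66.83
M5
G0 X0.00 Y0.00

viewBox `0 0 352.53 82.44` with mm width/height → 1 unit = 1 mm. Flip: y_m = 82.44 − y_svg.

**Shape 1** — `<polygon>` regular polygon, stroke `#ff8800` → cut (S788, F1134). Machine vertices: (275.09,44.84) → (266.99,45.19) → (262.22,51.74) → (264.37,59.56) → (271.82,62.75) → (278.96,58.92) → (280.42,50.95) → (275.09,44.84). Closed: final G1 returns to the first vertex.

**Shape 2** — `<polyline>` open polyline, stroke `#ff8800` → cut (S788, F1134). Machine vertices: (226.99,47.92) → (147.87,11.86) → (194.81,68.44) → (125.11,13.65) → (249.47,45.53). Open path.

**Shape 3** — `<path>` cubic bezier, stroke `#ff8800` → cut (S788, F1134). Control points (SVG): P0=(238.19,17.63), P1=(213.51,28.43), P2=(222.90,58.87), P3=(207.88,53.25); sampled at t=k/3. Machine vertices: (238.19,64.81) → (222.70,49.53) → (216.93,33.53) → (207.88,29.19). Open path.

**Shape 4** — `<path>` cubic bezier, stroke `#ff8800` → cut (S788, F1134). Control points (SVG): P0=(165.32,47.89), P1=(193.24,57.36), P2=(63.03,51.81), P3=(69.52,33.00); sampled at t=k/3. Machine vertices: (165.32,34.55) → (151.45,30.02) → (97.68,35.12) → (69.52,49.44). Open path.

**Shape 5** — `<path>` cubic bezier, stroke `#ff8800` → cut (S788, F1134). Control points (SVG): P0=(298.11,52.27), P1=(280.75,78.19), P2=(314.75,79.76), P3=(316.25,57.98); sampled at t=k/3. Machine vertices: (298.11,30.17) → (294.76,12.33) → (307.02,10.50) → (316.25,24.46). Open path.

**Shape 6** — `<polyline>` open polyline, stroke `#ff8800` → cut (S788, F1134). Machine vertices: (210.67,38.31) → (284.12,57.30) → (102.28,66.53) → (19.62,19.48) → (39.25,66.83). Open path.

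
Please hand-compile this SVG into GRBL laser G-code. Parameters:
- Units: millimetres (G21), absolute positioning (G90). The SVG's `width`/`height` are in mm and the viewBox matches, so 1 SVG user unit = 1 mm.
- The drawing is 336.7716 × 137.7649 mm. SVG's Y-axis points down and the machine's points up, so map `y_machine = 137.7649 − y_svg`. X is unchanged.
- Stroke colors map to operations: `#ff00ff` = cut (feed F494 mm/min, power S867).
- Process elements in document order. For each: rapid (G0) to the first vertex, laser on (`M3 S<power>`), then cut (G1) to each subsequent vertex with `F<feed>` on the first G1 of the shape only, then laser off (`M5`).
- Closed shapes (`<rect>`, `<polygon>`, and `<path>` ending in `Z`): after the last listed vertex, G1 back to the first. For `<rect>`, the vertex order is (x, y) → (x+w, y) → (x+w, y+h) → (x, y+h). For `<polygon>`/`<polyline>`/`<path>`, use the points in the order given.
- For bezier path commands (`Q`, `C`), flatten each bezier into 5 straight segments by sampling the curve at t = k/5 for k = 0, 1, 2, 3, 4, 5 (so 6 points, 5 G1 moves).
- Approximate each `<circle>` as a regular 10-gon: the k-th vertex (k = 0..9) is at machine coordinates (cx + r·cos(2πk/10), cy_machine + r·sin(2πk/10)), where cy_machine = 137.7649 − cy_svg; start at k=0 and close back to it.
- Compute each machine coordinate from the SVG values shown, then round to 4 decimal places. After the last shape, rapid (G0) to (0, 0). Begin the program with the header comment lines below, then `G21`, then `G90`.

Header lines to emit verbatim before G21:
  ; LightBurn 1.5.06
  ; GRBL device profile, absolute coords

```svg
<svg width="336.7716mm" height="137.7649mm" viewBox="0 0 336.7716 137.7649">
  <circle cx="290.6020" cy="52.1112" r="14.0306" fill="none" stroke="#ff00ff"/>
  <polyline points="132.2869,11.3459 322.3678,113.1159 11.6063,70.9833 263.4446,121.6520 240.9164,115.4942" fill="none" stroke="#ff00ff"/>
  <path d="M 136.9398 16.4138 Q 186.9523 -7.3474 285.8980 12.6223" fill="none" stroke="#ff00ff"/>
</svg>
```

; LightBurn 1.5.06
; GRBL device profile, absolute coords
G21
G90
G0 X304.6326 Y85.6537
M3 S867
G1 X301.9530 Y93.9007 F494
G1 X294.9377 Y98.9976
G1 X286.2663 Y98.9976
G1 X279.2510 Y93.9007
G1 X276.5714 Y85.6537
G1 X279.2510 Y77.4067
G1 X286.2663 Y72.3098
G1 X294.9377 Y72.3098
G1 X301.9530 Y77.4067
G1 X304.6326 Y85.6537
M5
G0 X132.2869 Y126.4190
M3 S867
G1 X322.3678 Y24.6490 F494
G1 X11.6063 Y66.7816
G1 X263.4446 Y16.1129
G1 X240.9164 Y22.2707
M5
G0 X136.9398 Y121.3511
M3 S867
G1 X158.9021 Y129.1063 F494
G1 X184.7791 Y133.3631
G1 X214.5708 Y134.1214
G1 X248.2770 Y131.3812
G1 X285.8980 Y125.1426
M5
G0 X0.0000 Y0.0000

viewBox `0 0 336.7716 137.7649` with mm width/height → 1 unit = 1 mm. Flip: y_m = 137.7649 − y_svg.

**Shape 1** — `<circle>` circle, stroke `#ff00ff` → cut (S867, F494). Machine vertices: (304.6326,85.6537) → (301.9530,93.9007) → (294.9377,98.9976) → (286.2663,98.9976) → (279.2510,93.9007) → (276.5714,85.6537) → (279.2510,77.4067) → (286.2663,72.3098) → (294.9377,72.3098) → (301.9530,77.4067) → (304.6326,85.6537). Closed: final G1 returns to the first vertex.

**Shape 2** — `<polyline>` open polyline, stroke `#ff00ff` → cut (S867, F494). Machine vertices: (132.2869,126.4190) → (322.3678,24.6490) → (11.6063,66.7816) → (263.4446,16.1129) → (240.9164,22.2707). Open path.

**Shape 3** — `<path>` quadratic bezier, stroke `#ff00ff` → cut (S867, F494). Control points (SVG): P0=(136.9398,16.4138), P1=(186.9523,-7.3474), P2=(285.8980,12.6223); sampled at t=k/5. Machine vertices: (136.9398,121.3511) → (158.9021,129.1063) → (184.7791,133.3631) → (214.5708,134.1214) → (248.2770,131.3812) → (285.8980,125.1426). Open path.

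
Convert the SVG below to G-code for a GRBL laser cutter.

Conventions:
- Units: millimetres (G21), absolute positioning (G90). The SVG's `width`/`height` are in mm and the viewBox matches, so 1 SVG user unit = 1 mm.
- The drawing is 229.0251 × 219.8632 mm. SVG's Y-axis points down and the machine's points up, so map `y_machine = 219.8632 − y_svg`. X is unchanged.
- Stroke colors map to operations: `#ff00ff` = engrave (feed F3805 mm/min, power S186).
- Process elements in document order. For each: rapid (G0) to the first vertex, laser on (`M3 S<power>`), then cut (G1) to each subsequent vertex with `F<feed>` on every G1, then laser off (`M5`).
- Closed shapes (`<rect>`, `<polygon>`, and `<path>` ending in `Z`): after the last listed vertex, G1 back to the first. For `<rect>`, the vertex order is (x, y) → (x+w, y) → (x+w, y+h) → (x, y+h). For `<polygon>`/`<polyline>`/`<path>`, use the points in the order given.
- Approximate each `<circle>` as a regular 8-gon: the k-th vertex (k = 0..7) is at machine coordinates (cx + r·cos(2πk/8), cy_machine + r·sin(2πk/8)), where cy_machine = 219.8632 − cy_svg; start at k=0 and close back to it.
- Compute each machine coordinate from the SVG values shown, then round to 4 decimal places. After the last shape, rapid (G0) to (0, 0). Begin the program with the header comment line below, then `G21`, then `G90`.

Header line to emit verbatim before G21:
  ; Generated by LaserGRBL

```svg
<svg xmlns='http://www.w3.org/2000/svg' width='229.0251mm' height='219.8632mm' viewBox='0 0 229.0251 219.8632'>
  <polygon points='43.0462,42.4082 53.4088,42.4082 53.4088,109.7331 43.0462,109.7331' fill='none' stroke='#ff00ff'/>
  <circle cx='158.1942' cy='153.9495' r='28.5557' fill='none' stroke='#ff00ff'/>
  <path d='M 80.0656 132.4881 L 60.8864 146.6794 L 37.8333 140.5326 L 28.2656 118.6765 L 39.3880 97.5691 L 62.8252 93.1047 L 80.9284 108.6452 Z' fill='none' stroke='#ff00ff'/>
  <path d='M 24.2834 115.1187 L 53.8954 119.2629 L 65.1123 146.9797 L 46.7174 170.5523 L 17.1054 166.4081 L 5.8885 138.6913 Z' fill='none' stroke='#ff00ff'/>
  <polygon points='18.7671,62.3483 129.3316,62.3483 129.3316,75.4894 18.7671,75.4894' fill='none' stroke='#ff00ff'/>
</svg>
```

; Generated by LaserGRBL
G21
G90
G0 X43.0462 Y177.4550
M3 S186
G1 X53.4088 Y177.4550 F3805
G1 X53.4088 Y110.1301 F3805
G1 X43.0462 Y110.1301 F3805
G1 X43.0462 Y177.4550 F3805
M5
G0 X186.7499 Y65.9137
M3 S186
G1 X178.3861 Y86.1056 F3805
G1 X158.1942 Y94.4694 F3805
G1 X138.0023 Y86.1056 F3805
G1 X129.6385 Y65.9137 F3805
G1 X138.0023 Y45.7218 F3805
G1 X158.1942 Y37.3580 F3805
G1 X178.3861 Y45.7218 F3805
G1 X186.7499 Y65.9137 F3805
M5
G0 X80.0656 Y87.3751
M3 S186
G1 X60.8864 Y73.1838 F3805
G1 X37.8333 Y79.3306 F3805
G1 X28.2656 Y101.1867 F3805
G1 X39.3880 Y122.2941 F3805
G1 X62.8252 Y126.7585 F3805
G1 X80.9284 Y111.2180 F3805
G1 X80.0656 Y87.3751 F3805
M5
G0 X24.2834 Y104.7445
M3 S186
G1 X53.8954 Y100.6003 F3805
G1 X65.1123 Y72.8835 F3805
G1 X46.7174 Y49.3109 F3805
G1 X17.1054 Y53.4551 F3805
G1 X5.8885 Y81.1719 F3805
G1 X24.2834 Y104.7445 F3805
M5
G0 X18.7671 Y157.5149
M3 S186
G1 X129.3316 Y157.5149 F3805
G1 X129.3316 Y144.3738 F3805
G1 X18.7671 Y144.3738 F3805
G1 X18.7671 Y157.5149 F3805
M5
G0 X0.0000 Y0.0000

Since the viewBox matches the mm dimensions, user units are millimetres directly. The only transform is the Y-flip y_m = 219.8632 − y_svg.

Shape 1 is a rectangle drawn with `<polygon>`. Its stroke #ff00ff means engrave at S186, F3805. After flipping Y the toolpath is (43.0462,177.4550) → (53.4088,177.4550) → (53.4088,110.1301) → (43.0462,110.1301) → (43.0462,177.4550), returning to the start.

Shape 2 is a circle drawn with `<circle>`. Its stroke #ff00ff means engrave at S186, F3805. After flipping Y the toolpath is (186.7499,65.9137) → (178.3861,86.1056) → (158.1942,94.4694) → (138.0023,86.1056) → (129.6385,65.9137) → (138.0023,45.7218) → (158.1942,37.3580) → (178.3861,45.7218) → (186.7499,65.9137), returning to the start.

Shape 3 is a regular polygon drawn with `<path>`. Its stroke #ff00ff means engrave at S186, F3805. After flipping Y the toolpath is (80.0656,87.3751) → (60.8864,73.1838) → (37.8333,79.3306) → (28.2656,101.1867) → (39.3880,122.2941) → (62.8252,126.7585) → (80.9284,111.2180) → (80.0656,87.3751), returning to the start.

Shape 4 is a regular polygon drawn with `<path>`. Its stroke #ff00ff means engrave at S186, F3805. After flipping Y the toolpath is (24.2834,104.7445) → (53.8954,100.6003) → (65.1123,72.8835) → (46.7174,49.3109) → (17.1054,53.4551) → (5.8885,81.1719) → (24.2834,104.7445), returning to the start.

Shape 5 is a rectangle drawn with `<polygon>`. Its stroke #ff00ff means engrave at S186, F3805. After flipping Y the toolpath is (18.7671,157.5149) → (129.3316,157.5149) → (129.3316,144.3738) → (18.7671,144.3738) → (18.7671,157.5149), returning to the start.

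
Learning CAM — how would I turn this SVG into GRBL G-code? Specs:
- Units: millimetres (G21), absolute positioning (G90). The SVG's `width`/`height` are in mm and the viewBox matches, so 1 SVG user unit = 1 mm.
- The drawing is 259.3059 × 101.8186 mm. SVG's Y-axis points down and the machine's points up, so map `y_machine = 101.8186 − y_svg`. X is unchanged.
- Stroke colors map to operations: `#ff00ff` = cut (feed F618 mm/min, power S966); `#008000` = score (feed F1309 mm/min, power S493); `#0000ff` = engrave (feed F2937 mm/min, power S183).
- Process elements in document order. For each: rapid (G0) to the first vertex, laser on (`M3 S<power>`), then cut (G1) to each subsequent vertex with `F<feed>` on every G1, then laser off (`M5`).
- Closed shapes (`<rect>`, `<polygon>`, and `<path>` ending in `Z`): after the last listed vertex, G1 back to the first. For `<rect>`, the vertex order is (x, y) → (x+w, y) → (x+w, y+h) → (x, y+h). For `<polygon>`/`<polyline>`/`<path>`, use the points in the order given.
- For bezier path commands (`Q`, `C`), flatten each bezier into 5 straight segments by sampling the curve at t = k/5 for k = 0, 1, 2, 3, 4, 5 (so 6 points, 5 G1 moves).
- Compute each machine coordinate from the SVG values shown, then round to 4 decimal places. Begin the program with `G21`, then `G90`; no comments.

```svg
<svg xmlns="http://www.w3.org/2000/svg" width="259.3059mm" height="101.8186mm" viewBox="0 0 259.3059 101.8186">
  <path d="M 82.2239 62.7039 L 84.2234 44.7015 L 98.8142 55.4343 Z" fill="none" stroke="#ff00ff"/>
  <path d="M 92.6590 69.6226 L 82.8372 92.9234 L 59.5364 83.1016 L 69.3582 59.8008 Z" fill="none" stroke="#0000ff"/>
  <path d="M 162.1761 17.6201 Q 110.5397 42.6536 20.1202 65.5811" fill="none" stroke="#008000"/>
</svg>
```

1 u = 1 mm; y_m = 101.8186 − y.

[1] `<path>` regular polygon, #ff00ff→cut S966 F618: (82.2239,39.1147) → (84.2234,57.1171) → (98.8142,46.3843) → (82.2239,39.1147) (closed)

[2] `<path>` regular polygon, #0000ff→engrave S183 F2937: (92.6590,32.1960) → (82.8372,8.8952) → (59.5364,18.7170) → (69.3582,42.0178) → (92.6590,32.1960) (closed)

[3] `<path>` quadratic bezier, #008000→score S493 F1309: (162.1761,84.1985) → (139.9702,74.2693) → (114.6617,64.5087) → (86.2505,54.9165) → (54.7367,45.4927) → (20.1202,36.2375)

G21
G90
G0 X82.2239 Y39.1147
M3 S966
G1 X84.2234 Y57.1171 F618
G1 X98.8142 Y46.3843 F618
G1 X82.2239 Y39.1147 F618
M5
G0 X92.6590 Y32.1960
M3 S183
G1 X82.8372 Y8.8952 F2937
G1 X59.5364 Y18.7170 F2937
G1 X69.3582 Y42.0178 F2937
G1 X92.6590 Y32.1960 F2937
M5
G0 X162.1761 Y84.1985
M3 S493
G1 X139.9702 Y74.2693 F1309
G1 X114.6617 Y64.5087 F1309
G1 X86.2505 Y54.9165 F1309
G1 X54.7367 Y45.4927 F1309
G1 X20.1202 Y36.2375 F1309
M5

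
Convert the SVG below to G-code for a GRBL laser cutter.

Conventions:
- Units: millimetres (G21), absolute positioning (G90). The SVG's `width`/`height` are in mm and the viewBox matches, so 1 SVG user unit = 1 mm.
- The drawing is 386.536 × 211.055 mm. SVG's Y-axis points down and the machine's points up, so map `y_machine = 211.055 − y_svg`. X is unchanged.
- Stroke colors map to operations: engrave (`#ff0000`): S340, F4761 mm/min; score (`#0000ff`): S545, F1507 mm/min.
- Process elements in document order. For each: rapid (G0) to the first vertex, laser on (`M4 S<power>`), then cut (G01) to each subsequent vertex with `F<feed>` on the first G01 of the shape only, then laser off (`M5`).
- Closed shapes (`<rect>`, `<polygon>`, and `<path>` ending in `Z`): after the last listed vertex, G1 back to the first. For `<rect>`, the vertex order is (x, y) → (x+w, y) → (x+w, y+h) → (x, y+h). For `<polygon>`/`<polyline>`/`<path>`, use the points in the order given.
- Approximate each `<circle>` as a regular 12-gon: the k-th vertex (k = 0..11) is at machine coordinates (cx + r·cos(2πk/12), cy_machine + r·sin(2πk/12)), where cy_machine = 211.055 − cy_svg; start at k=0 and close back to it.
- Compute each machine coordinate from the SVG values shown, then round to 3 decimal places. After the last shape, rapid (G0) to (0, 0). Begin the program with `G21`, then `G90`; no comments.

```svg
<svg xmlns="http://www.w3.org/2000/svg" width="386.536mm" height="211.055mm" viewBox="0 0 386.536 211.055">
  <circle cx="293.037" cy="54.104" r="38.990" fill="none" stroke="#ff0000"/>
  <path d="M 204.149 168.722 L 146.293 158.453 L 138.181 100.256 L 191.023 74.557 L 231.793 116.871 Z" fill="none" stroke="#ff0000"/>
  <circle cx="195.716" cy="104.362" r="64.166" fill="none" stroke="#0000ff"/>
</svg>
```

G21
G90
G0 X332.027 Y156.951
M4 S340
G01 X326.803 Y176.446 F4761
G01 X312.532 Y190.717
G01 X293.037 Y195.941
G01 X273.542 Y190.717
G01 X259.271 Y176.446
G01 X254.047 Y156.951
G01 X259.271 Y137.456
G01 X273.542 Y123.185
G01 X293.037 Y117.961
G01 X312.532 Y123.185
G01 X326.803 Y137.456
G01 X332.027 Y156.951
M5
G0 X204.149 Y42.333
M4 S340
G01 X146.293 Y52.602 F4761
G01 X138.181 Y110.799
G01 X191.023 Y136.498
G01 X231.793 Y94.184
G01 X204.149 Y42.333
M5
G0 X259.882 Y106.693
M4 S545
G01 X251.285 Y138.776 F1507
G01 X227.799 Y162.262
G01 X195.716 Y170.859
G01 X163.633 Y162.262
G01 X140.147 Y138.776
G01 X131.550 Y106.693
G01 X140.147 Y74.610
G01 X163.633 Y51.124
G01 X195.716 Y42.527
G01 X227.799 Y51.124
G01 X251.285 Y74.610
G01 X259.882 Y106.693
M5
G0 X0.000 Y0.000

1 u = 1 mm; y_m = 211.055 − y.

[1] `<circle>` circle, #ff0000→engrave S340 F4761: (332.027,156.951) → (326.803,176.446) → (312.532,190.717) → (293.037,195.941) → (273.542,190.717) → (259.271,176.446) → (254.047,156.951) → (259.271,137.456) → (273.542,123.185) → (293.037,117.961) → (312.532,123.185) → (326.803,137.456) → (332.027,156.951) (closed)

[2] `<path>` regular polygon, #ff0000→engrave S340 F4761: (204.149,42.333) → (146.293,52.602) → (138.181,110.799) → (191.023,136.498) → (231.793,94.184) → (204.149,42.333) (closed)

[3] `<circle>` circle, #0000ff→score S545 F1507: (259.882,106.693) → (251.285,138.776) → (227.799,162.262) → (195.716,170.859) → (163.633,162.262) → (140.147,138.776) → (131.550,106.693) → (140.147,74.610) → (163.633,51.124) → (195.716,42.527) → (227.799,51.124) → (251.285,74.610) → (259.882,106.693) (closed)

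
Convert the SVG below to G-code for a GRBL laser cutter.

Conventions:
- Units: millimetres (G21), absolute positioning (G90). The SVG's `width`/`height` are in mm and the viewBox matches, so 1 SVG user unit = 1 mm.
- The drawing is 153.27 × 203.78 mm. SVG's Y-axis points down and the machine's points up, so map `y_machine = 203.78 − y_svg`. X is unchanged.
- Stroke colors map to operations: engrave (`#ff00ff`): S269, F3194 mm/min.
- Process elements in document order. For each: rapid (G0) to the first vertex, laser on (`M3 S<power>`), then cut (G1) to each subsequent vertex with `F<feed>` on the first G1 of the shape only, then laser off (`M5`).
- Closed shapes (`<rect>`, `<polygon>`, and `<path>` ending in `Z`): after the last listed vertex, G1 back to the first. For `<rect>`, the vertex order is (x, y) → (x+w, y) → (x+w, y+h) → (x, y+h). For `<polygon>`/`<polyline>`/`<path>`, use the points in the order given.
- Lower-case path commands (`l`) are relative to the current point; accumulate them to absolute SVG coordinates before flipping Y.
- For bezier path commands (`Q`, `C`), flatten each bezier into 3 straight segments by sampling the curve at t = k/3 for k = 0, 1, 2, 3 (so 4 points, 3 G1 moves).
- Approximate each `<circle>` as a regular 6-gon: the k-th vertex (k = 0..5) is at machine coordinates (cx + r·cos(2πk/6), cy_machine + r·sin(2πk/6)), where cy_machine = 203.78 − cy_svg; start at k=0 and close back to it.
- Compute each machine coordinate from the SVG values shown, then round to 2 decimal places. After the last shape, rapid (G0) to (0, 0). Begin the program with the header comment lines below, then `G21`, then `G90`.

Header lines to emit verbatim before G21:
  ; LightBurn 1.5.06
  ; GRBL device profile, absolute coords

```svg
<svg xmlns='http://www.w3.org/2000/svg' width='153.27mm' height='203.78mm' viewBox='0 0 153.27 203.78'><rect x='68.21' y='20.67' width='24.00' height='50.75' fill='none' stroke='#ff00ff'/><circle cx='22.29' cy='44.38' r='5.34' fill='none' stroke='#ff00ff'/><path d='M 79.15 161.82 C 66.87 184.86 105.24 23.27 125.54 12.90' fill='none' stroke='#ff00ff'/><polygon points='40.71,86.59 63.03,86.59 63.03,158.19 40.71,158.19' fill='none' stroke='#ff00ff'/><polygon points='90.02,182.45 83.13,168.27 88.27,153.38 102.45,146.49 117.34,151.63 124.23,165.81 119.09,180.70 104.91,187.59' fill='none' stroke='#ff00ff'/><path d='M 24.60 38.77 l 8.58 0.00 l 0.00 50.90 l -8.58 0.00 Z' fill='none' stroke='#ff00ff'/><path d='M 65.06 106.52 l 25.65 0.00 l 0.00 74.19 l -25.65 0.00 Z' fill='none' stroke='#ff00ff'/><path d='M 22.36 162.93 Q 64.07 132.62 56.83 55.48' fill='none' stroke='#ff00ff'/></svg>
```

viewBox `0 0 153.27 203.78` with mm width/height → 1 unit = 1 mm. Flip: y_m = 203.78 − y_svg.

**Shape 1** — `<rect>` rectangle, stroke `#ff00ff` → engrave (S269, F3194). Machine vertices: (68.21,183.11) → (92.21,183.11) → (92.21,132.36) → (68.21,132.36) → (68.21,183.11). Closed: final G1 returns to the first vertex.

**Shape 2** — `<circle>` circle, stroke `#ff00ff` → engrave (S269, F3194). Machine vertices: (27.63,159.40) → (24.96,164.02) → (19.62,164.02) → (16.95,159.40) → (19.62,154.78) → (24.96,154.78) → (27.63,159.40). Closed: final G1 returns to the first vertex.

**Shape 3** — `<path>` cubic bezier, stroke `#ff00ff` → engrave (S269, F3194). Control points (SVG): P0=(79.15,161.82), P1=(66.87,184.86), P2=(105.24,23.27), P3=(125.54,12.90); sampled at t=k/3. Machine vertices: (79.15,41.96) → (81.21,68.02) → (101.76,142.54) → (125.54,190.88). Open path.

**Shape 4** — `<polygon>` rectangle, stroke `#ff00ff` → engrave (S269, F3194). Machine vertices: (40.71,117.19) → (63.03,117.19) → (63.03,45.59) → (40.71,45.59) → (40.71,117.19). Closed: final G1 returns to the first vertex.

**Shape 5** — `<polygon>` regular polygon, stroke `#ff00ff` → engrave (S269, F3194). Machine vertices: (90.02,21.33) → (83.13,35.51) → (88.27,50.40) → (102.45,57.29) → (117.34,52.15) → (124.23,37.97) → (119.09,23.08) → (104.91,16.19) → (90.02,21.33). Closed: final G1 returns to the first vertex.

**Shape 6** — `<path>` rectangle, stroke `#ff00ff` → engrave (S269, F3194). Machine vertices: (24.60,165.01) → (33.18,165.01) → (33.18,114.11) → (24.60,114.11) → (24.60,165.01). Closed: final G1 returns to the first vertex.

**Shape 7** — `<path>` rectangle, stroke `#ff00ff` → engrave (S269, F3194). Machine vertices: (65.06,97.26) → (90.71,97.26) → (90.71,23.07) → (65.06,23.07) → (65.06,97.26). Closed: final G1 returns to the first vertex.

**Shape 8** — `<path>` quadratic bezier, stroke `#ff00ff` → engrave (S269, F3194). Control points (SVG): P0=(22.36,162.93), P1=(64.07,132.62), P2=(56.83,55.48); sampled at t=k/3. Machine vertices: (22.36,40.85) → (44.73,66.26) → (56.22,102.08) → (56.83,148.30). Open path.

; LightBurn 1.5.06
; GRBL device profile, absolute coords
G21
G90
G0 X68.21 Y183.11
M3 S269
G1 X92.21 Y183.11 F3194
G1 X92.21 Y132.36
G1 X68.21 Y132.36
G1 X68.21 Y183.11
M5
G0 X27.63 Y159.40
M3 S269
G1 X24.96 Y164.02 F3194
G1 X19.62 Y164.02
G1 X16.95 Y159.40
G1 X19.62 Y154.78
G1 X24.96 Y154.78
G1 X27.63 Y159.40
M5
G0 X79.15 Y41.96
M3 S269
G1 X81.21 Y68.02 F3194
G1 X101.76 Y142.54
G1 X125.54 Y190.88
M5
G0 X40.71 Y117.19
M3 S269
G1 X63.03 Y117.19 F3194
G1 X63.03 Y45.59
G1 X40.71 Y45.59
G1 X40.71 Y117.19
M5
G0 X90.02 Y21.33
M3 S269
G1 X83.13 Y35.51 F3194
G1 X88.27 Y50.40
G1 X102.45 Y57.29
G1 X117.34 Y52.15
G1 X124.23 Y37.97
G1 X119.09 Y23.08
G1 X104.91 Y16.19
G1 X90.02 Y21.33
M5
G0 X24.60 Y165.01
M3 S269
G1 X33.18 Y165.01 F3194
G1 X33.18 Y114.11
G1 X24.60 Y114.11
G1 X24.60 Y165.01
M5
G0 X65.06 Y97.26
M3 S269
G1 X90.71 Y97.26 F3194
G1 X90.71 Y23.07
G1 X65.06 Y23.07
G1 X65.06 Y97.26
M5
G0 X22.36 Y40.85
M3 S269
G1 X44.73 Y66.26 F3194
G1 X56.22 Y102.08
G1 X56.83 Y148.30
M5
G0 X0.00 Y0.00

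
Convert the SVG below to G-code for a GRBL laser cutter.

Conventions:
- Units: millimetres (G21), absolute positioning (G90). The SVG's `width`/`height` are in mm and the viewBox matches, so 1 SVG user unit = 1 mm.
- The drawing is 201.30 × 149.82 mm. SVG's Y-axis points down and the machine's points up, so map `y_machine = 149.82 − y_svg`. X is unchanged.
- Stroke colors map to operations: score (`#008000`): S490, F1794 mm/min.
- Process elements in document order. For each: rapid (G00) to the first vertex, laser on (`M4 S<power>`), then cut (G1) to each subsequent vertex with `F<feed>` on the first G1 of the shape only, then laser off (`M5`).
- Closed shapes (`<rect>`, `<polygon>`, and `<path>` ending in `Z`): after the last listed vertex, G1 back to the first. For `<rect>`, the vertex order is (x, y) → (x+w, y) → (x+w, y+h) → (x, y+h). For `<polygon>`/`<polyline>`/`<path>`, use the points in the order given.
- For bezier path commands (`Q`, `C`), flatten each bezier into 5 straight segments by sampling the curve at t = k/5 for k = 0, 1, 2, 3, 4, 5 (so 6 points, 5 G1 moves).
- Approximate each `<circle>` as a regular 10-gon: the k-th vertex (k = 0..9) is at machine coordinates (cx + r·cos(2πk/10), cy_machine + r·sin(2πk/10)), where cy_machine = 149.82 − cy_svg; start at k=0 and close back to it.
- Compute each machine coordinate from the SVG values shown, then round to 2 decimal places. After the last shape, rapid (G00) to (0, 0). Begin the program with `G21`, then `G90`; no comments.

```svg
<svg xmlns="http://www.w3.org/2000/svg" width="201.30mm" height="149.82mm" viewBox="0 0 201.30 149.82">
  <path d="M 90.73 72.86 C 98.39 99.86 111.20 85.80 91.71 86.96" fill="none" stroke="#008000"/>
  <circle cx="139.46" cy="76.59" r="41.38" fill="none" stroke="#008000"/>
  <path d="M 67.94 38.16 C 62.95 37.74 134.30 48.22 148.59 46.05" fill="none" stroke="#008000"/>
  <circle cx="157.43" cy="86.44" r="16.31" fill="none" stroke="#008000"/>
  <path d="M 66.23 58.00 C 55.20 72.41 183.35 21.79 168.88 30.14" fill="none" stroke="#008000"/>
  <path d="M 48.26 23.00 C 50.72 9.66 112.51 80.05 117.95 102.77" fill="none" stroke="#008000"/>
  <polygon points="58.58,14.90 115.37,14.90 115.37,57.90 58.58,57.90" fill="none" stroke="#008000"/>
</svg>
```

G21
G90
G00 X90.73 Y76.96
M4 S490
G1 X95.64 Y65.24 F1794
G1 X100.00 Y60.67
G1 X101.99 Y60.55
G1 X99.83 Y62.18
G1 X91.71 Y62.86
M5
G00 X180.84 Y73.23
M4 S490
G1 X172.94 Y97.55 F1794
G1 X152.25 Y112.58
G1 X126.67 Y112.58
G1 X105.98 Y97.55
G1 X98.08 Y73.23
G1 X105.98 Y48.91
G1 X126.67 Y33.88
G1 X152.25 Y33.88
G1 X172.94 Y48.91
G1 X180.84 Y73.23
M5
G00 X67.94 Y111.66
M4 S490
G1 X73.04 Y110.79 F1794
G1 X90.06 Y108.44
G1 X112.59 Y105.73
G1 X134.24 Y103.80
G1 X148.59 Y103.77
M5
G00 X173.74 Y63.38
M4 S490
G1 X170.63 Y72.97 F1794
G1 X162.47 Y78.89
G1 X152.39 Y78.89
G1 X144.23 Y72.97
G1 X141.12 Y63.38
G1 X144.23 Y53.79
G1 X152.39 Y47.87
G1 X162.47 Y47.87
G1 X170.63 Y53.79
G1 X173.74 Y63.38
M5
G00 X66.23 Y91.82
M4 S490
G1 X74.06 Y89.99 F1794
G1 X101.77 Y97.81
G1 X135.82 Y109.33
G1 X162.70 Y118.61
G1 X168.88 Y119.68
M5
G00 X48.26 Y126.82
M4 S490
G1 X55.93 Y125.83 F1794
G1 X72.29 Y111.05
G1 X91.78 Y88.79
G1 X108.85 Y65.35
G1 X117.95 Y47.05
M5
G00 X58.58 Y134.92
M4 S490
G1 X115.37 Y134.92 F1794
G1 X115.37 Y91.92
G1 X58.58 Y91.92
G1 X58.58 Y134.92
M5
G00 X0.00 Y0.00

viewBox `0 0 201.30 149.82` with mm width/height → 1 unit = 1 mm. Flip: y_m = 149.82 − y_svg.

**Shape 1** — `<path>` cubic bezier, stroke `#008000` → score (S490, F1794). Control points (SVG): P0=(90.73,72.86), P1=(98.39,99.86), P2=(111.20,85.80), P3=(91.71,86.96); sampled at t=k/5. Machine vertices: (90.73,76.96) → (95.64,65.24) → (100.00,60.67) → (101.99,60.55) → (99.83,62.18) → (91.71,62.86). Open path.

**Shape 2** — `<circle>` circle, stroke `#008000` → score (S490, F1794). Machine vertices: (180.84,73.23) → (172.94,97.55) → (152.25,112.58) → (126.67,112.58) → (105.98,97.55) → (98.08,73.23) → (105.98,48.91) → (126.67,33.88) → (152.25,33.88) → (172.94,48.91) → (180.84,73.23). Closed: final G1 returns to the first vertex.

**Shape 3** — `<path>` cubic bezier, stroke `#008000` → score (S490, F1794). Control points (SVG): P0=(67.94,38.16), P1=(62.95,37.74), P2=(134.30,48.22), P3=(148.59,46.05); sampled at t=k/5. Machine vertices: (67.94,111.66) → (73.04,110.79) → (90.06,108.44) → (112.59,105.73) → (134.24,103.80) → (148.59,103.77). Open path.

**Shape 4** — `<circle>` circle, stroke `#008000` → score (S490, F1794). Machine vertices: (173.74,63.38) → (170.63,72.97) → (162.47,78.89) → (152.39,78.89) → (144.23,72.97) → (141.12,63.38) → (144.23,53.79) → (152.39,47.87) → (162.47,47.87) → (170.63,53.79) → (173.74,63.38). Closed: final G1 returns to the first vertex.

**Shape 5** — `<path>` cubic bezier, stroke `#008000` → score (S490, F1794). Control points (SVG): P0=(66.23,58.00), P1=(55.20,72.41), P2=(183.35,21.79), P3=(168.88,30.14); sampled at t=k/5. Machine vertices: (66.23,91.82) → (74.06,89.99) → (101.77,97.81) → (135.82,109.33) → (162.70,118.61) → (168.88,119.68). Open path.

**Shape 6** — `<path>` cubic bezier, stroke `#008000` → score (S490, F1794). Control points (SVG): P0=(48.26,23.00), P1=(50.72,9.66), P2=(112.51,80.05), P3=(117.95,102.77); sampled at t=k/5. Machine vertices: (48.26,126.82) → (55.93,125.83) → (72.29,111.05) → (91.78,88.79) → (108.85,65.35) → (117.95,47.05). Open path.

**Shape 7** — `<polygon>` rectangle, stroke `#008000` → score (S490, F1794). Machine vertices: (58.58,134.92) → (115.37,134.92) → (115.37,91.92) → (58.58,91.92) → (58.58,134.92). Closed: final G1 returns to the first vertex.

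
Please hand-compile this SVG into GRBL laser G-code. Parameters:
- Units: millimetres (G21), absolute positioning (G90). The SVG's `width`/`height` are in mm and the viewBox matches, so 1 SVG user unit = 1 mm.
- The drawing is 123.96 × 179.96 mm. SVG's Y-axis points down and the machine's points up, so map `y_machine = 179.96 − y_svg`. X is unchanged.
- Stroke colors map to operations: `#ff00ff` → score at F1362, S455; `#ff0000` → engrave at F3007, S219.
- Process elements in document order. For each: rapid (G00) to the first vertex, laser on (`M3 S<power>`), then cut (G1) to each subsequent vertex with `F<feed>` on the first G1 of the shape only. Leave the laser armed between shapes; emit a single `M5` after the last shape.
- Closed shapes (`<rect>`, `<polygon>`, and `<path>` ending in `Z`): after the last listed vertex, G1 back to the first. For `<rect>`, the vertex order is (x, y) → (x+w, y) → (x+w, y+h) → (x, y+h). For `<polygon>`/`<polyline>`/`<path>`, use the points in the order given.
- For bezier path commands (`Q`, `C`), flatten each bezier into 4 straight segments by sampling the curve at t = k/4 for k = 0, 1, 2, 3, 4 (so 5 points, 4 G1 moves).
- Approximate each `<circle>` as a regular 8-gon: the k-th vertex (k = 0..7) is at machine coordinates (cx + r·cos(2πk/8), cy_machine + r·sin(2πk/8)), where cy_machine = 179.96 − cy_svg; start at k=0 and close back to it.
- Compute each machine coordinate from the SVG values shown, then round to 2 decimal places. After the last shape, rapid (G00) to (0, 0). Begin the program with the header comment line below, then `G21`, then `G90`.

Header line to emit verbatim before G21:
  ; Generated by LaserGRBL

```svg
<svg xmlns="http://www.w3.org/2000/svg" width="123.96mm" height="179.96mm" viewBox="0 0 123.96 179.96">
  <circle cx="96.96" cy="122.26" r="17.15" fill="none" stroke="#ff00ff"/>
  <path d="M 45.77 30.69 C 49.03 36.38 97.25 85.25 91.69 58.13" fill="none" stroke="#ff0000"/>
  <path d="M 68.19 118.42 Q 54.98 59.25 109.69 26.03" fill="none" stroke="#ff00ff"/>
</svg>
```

Since the viewBox matches the mm dimensions, user units are millimetres directly. The only transform is the Y-flip y_m = 179.96 − y_svg.

Shape 1 is a circle drawn with `<circle>`. Its stroke #ff00ff means score at S455, F1362. After flipping Y the toolpath is (114.11,57.70) → (109.09,69.83) → (96.96,74.85) → (84.83,69.83) → (79.81,57.70) → (84.83,45.57) → (96.96,40.55) → (109.09,45.57) → (114.11,57.70), returning to the start.

Shape 2 is a cubic bezier drawn with `<path>`. Its stroke #ff0000 means engrave at S219, F3007. After flipping Y the toolpath is (45.77,149.27) → (55.10,138.77) → (72.04,123.25) → (87.32,113.88) → (91.69,121.83).

Shape 3 is a quadratic bezier drawn with `<path>`. Its stroke #ff00ff means score at S455, F1362. After flipping Y the toolpath is (68.19,61.54) → (65.83,89.50) → (71.96,114.22) → (86.58,135.70) → (109.69,153.93).

; Generated by LaserGRBL
G21
G90
G00 X114.11 Y57.70
M3 S455
G1 X109.09 Y69.83 F1362
G1 X96.96 Y74.85
G1 X84.83 Y69.83
G1 X79.81 Y57.70
G1 X84.83 Y45.57
G1 X96.96 Y40.55
G1 X109.09 Y45.57
G1 X114.11 Y57.70
G00 X45.77 Y149.27
M3 S219
G1 X55.10 Y138.77 F3007
G1 X72.04 Y123.25
G1 X87.32 Y113.88
G1 X91.69 Y121.83
G00 X68.19 Y61.54
M3 S455
G1 X65.83 Y89.50 F1362
G1 X71.96 Y114.22
G1 X86.58 Y135.70
G1 X109.69 Y153.93
M5
G00 X0.00 Y0.00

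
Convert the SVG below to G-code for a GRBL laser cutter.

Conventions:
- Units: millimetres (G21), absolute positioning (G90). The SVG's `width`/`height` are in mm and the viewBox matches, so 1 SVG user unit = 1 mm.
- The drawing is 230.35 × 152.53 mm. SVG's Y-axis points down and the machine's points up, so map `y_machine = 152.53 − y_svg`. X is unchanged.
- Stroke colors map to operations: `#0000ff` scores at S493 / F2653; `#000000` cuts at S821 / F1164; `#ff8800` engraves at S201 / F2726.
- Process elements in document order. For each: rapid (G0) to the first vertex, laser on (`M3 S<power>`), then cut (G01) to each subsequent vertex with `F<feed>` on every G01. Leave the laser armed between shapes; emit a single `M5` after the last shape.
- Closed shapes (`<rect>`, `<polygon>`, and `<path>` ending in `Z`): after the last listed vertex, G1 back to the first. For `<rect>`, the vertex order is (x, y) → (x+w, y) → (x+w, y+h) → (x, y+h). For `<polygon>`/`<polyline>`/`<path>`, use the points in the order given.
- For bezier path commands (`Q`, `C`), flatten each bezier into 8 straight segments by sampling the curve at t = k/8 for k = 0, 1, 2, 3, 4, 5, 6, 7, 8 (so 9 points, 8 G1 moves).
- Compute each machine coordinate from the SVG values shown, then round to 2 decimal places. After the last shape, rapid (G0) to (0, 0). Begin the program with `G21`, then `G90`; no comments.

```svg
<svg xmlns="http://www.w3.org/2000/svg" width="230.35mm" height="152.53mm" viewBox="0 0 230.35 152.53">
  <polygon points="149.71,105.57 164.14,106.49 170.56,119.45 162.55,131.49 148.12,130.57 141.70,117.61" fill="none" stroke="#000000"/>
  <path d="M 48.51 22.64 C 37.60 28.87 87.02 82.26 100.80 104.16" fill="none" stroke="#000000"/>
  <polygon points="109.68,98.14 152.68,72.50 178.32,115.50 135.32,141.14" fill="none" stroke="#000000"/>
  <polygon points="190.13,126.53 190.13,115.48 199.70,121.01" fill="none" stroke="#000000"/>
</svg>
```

G21
G90
G0 X149.71 Y46.96
M3 S821
G01 X164.14 Y46.04 F1164
G01 X170.56 Y33.08 F1164
G01 X162.55 Y21.04 F1164
G01 X148.12 Y21.96 F1164
G01 X141.70 Y34.92 F1164
G01 X149.71 Y46.96 F1164
G0 X48.51 Y129.89
M3 S821
G01 X47.06 Y125.50 F1164
G01 X50.14 Y117.60 F1164
G01 X56.63 Y107.13 F1164
G01 X65.40 Y95.01 F1164
G01 X75.32 Y82.14 F1164
G01 X85.28 Y69.47 F1164
G01 X94.15 Y57.90 F1164
G01 X100.80 Y48.37 F1164
G0 X109.68 Y54.39
M3 S821
G01 X152.68 Y80.03 F1164
G01 X178.32 Y37.03 F1164
G01 X135.32 Y11.39 F1164
G01 X109.68 Y54.39 F1164
G0 X190.13 Y26.00
M3 S821
G01 X190.13 Y37.05 F1164
G01 X199.70 Y31.52 F1164
G01 X190.13 Y26.00 F1164
M5
G0 X0.00 Y0.00

viewBox `0 0 230.35 152.53` with mm width/height → 1 unit = 1 mm. Flip: y_m = 152.53 − y_svg.

**Shape 1** — `<polygon>` regular polygon, stroke `#000000` → cut (S821, F1164). Machine vertices: (149.71,46.96) → (164.14,46.04) → (170.56,33.08) → (162.55,21.04) → (148.12,21.96) → (141.70,34.92) → (149.71,46.96). Closed: final G1 returns to the first vertex.

**Shape 2** — `<path>` cubic bezier, stroke `#000000` → cut (S821, F1164). Control points (SVG): P0=(48.51,22.64), P1=(37.60,28.87), P2=(87.02,82.26), P3=(100.80,104.16); sampled at t=k/8. Machine vertices: (48.51,129.89) → (47.06,125.50) → (50.14,117.60) → (56.63,107.13) → (65.40,95.01) → (75.32,82.14) → (85.28,69.47) → (94.15,57.90) → (100.80,48.37). Open path.

**Shape 3** — `<polygon>` regular polygon, stroke `#000000` → cut (S821, F1164). Machine vertices: (109.68,54.39) → (152.68,80.03) → (178.32,37.03) → (135.32,11.39) → (109.68,54.39). Closed: final G1 returns to the first vertex.

**Shape 4** — `<polygon>` regular polygon, stroke `#000000` → cut (S821, F1164). Machine vertices: (190.13,26.00) → (190.13,37.05) → (199.70,31.52) → (190.13,26.00). Closed: final G1 returns to the first vertex.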